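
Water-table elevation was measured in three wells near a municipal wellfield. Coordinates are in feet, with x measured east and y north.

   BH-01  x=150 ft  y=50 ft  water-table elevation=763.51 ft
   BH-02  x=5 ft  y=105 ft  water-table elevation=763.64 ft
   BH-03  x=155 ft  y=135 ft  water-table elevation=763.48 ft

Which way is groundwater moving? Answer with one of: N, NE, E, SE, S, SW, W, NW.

Three-point gradient (reference BH-01): Δ to BH-02 = (-145, 55, +0.13), Δ to BH-03 = (5, 85, -0.03).
∂h/∂x = -0.001008, ∂h/∂y = -0.0002937 (det = -12600).
Flow = −∇h = (+0.001008 east, +0.0002937 north), which points east.

E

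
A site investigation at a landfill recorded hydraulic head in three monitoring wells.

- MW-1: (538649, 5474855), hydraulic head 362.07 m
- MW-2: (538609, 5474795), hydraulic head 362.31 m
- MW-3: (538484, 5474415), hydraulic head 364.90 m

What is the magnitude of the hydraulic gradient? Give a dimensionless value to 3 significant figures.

0.0127

Taking MW-1 as reference: MW-2−MW-1 = (-40, -60, +0.24); MW-3−MW-1 = (-165, -440, +2.83).
Solve a·Δx + b·Δy = Δh: det = (-40)·(-440) − (-165)·(-60) = 7700.
∂h/∂x = [(+0.24)·(-440) − (+2.83)·(-60)] / 7700 = +0.008338
∂h/∂y = [(-40)·(+2.83) − (-165)·(+0.24)] / 7700 = -0.009558
|∇h| = √(0.008338² + -0.009558²) = 0.01268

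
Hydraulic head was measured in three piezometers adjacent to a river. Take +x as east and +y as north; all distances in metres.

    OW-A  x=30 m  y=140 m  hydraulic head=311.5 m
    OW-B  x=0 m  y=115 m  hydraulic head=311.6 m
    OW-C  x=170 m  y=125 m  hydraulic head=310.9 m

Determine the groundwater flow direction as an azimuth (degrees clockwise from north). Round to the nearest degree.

104°

Taking OW-A as reference: OW-B−OW-A = (-30, -25, +0.1); OW-C−OW-A = (140, -15, -0.6).
Determinant of the coordinate differences = (-30)·(-15) − 140·(-25) = 3950.
∂h/∂x = [(+0.1)·(-15) − (-0.6)·(-25)] / 3950 = -0.004177
∂h/∂y = [(-30)·(-0.6) − 140·(+0.1)] / 3950 = +0.001013
Flow direction (−∇h) has components (+0.004177 E, -0.001013 N).
Azimuth = atan2(E, N) = atan2(+0.004177, -0.001013) = 103.6° ≈ 104°.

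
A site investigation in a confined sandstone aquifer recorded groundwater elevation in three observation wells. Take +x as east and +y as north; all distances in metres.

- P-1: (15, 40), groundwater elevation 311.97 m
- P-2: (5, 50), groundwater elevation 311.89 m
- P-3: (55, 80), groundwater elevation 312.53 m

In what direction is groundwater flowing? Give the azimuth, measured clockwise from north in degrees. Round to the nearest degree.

255°

Differences from P-1: to P-2 (Δx, Δy, Δh) = (-10, 10, -0.08); to P-3 = (40, 40, +0.56).
Determinant of the coordinate differences = (-10)·40 − 40·10 = -800.
∂h/∂x = [(-0.08)·40 − (+0.56)·10] / -800 = +0.01100
∂h/∂y = [(-10)·(+0.56) − 40·(-0.08)] / -800 = +0.003000
Flow direction (−∇h) has components (-0.01100 E, -0.003000 N).
Azimuth = atan2(E, N) = atan2(-0.01100, -0.003000) = 254.7° ≈ 255°.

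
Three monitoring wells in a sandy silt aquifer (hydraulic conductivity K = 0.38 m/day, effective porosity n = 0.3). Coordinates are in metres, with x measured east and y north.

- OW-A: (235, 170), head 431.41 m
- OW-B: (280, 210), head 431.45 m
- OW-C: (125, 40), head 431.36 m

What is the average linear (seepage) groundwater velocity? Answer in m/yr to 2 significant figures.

Taking OW-A as reference: OW-B−OW-A = (45, 40, +0.04); OW-C−OW-A = (-110, -130, -0.05).
Determinant of the coordinate differences = 45·(-130) − (-110)·40 = -1450.
∂h/∂x = [(+0.04)·(-130) − (-0.05)·40] / -1450 = +0.002207
∂h/∂y = [45·(-0.05) − (-110)·(+0.04)] / -1450 = -0.001483
|∇h| = √(0.002207² + -0.001483²) = 0.002659
Seepage velocity v = K·i/n = 0.38 × 0.002659 / 0.3 = 0.003368 m/day = 1.23 m/yr.

1.2 m/yr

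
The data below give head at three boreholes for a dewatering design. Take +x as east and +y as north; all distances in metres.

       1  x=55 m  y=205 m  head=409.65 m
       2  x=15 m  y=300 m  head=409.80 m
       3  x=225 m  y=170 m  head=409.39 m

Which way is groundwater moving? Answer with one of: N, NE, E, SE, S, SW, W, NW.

With h = a·x + b·y + c and 1 as origin, the differences give:
  (-40)·a + 95·b = +0.15
  170·a + (-35)·b = -0.26
Eliminate b (×(-35) and ×95, subtract): -14750·a = 19.450 → a = ∂h/∂x = -0.001319
Back-substitute: b = ∂h/∂y = +0.001024.
Flow = −∇h = (+0.001319 east, -0.001024 north), which points southeast.

SE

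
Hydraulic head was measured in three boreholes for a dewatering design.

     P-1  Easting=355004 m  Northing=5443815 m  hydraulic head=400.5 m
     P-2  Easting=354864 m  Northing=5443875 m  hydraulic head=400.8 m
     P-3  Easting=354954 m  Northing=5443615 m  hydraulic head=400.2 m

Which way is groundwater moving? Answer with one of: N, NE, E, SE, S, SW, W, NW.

Taking P-1 as reference: P-2−P-1 = (-140, 60, +0.3); P-3−P-1 = (-50, -200, -0.3).
Determinant of the coordinate differences = (-140)·(-200) − (-50)·60 = 31000.
∂h/∂x = [(+0.3)·(-200) − (-0.3)·60] / 31000 = -0.001355
∂h/∂y = [(-140)·(-0.3) − (-50)·(+0.3)] / 31000 = +0.001839
Flow = −∇h = (+0.001355 east, -0.001839 north), which points southeast.

SE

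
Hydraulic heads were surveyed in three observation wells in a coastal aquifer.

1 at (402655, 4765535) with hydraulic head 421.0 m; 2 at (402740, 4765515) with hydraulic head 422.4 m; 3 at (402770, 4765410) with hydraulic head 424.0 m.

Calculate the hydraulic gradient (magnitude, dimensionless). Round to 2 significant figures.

0.018

Taking 1 as reference: 2−1 = (85, -20, +1.4); 3−1 = (115, -125, +3.0).
Solve a·Δx + b·Δy = Δh: det = 85·(-125) − 115·(-20) = -8325.
∂h/∂x = [(+1.4)·(-125) − (+3.0)·(-20)] / -8325 = +0.01381
∂h/∂y = [85·(+3.0) − 115·(+1.4)] / -8325 = -0.01129
|∇h| = √(0.01381² + -0.01129²) = 0.01784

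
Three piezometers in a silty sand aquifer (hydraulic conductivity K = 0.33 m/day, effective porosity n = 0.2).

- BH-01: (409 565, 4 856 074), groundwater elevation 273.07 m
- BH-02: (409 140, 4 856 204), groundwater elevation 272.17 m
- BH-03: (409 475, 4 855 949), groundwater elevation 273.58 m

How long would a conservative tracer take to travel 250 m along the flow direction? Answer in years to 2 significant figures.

89 years

Differences from BH-01: to BH-02 (Δx, Δy, Δh) = (-425, 130, -0.90); to BH-03 = (-90, -125, +0.51).
Determinant of the coordinate differences = (-425)·(-125) − (-90)·130 = 64825.
∂h/∂x = [(-0.90)·(-125) − (+0.51)·130] / 64825 = +0.0007127
∂h/∂y = [(-425)·(+0.51) − (-90)·(-0.90)] / 64825 = -0.004593
|∇h| = √(0.0007127² + -0.004593²) = 0.004648
Seepage velocity v = K·i/n = 0.33 × 0.004648 / 0.2 = 0.007669 m/day.
t = 250 / 0.007669 = 3.26e+04 days = 89.3 years.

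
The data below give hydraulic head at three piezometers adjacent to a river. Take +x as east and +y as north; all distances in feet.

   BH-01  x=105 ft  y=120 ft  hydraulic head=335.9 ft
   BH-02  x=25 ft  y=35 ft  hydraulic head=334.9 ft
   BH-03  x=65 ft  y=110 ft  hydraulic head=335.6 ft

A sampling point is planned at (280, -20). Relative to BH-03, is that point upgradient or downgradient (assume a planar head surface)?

upgradient

Three-point gradient (reference BH-01): Δ to BH-02 = (-80, -85, -1.0), Δ to BH-03 = (-40, -10, -0.3).
∂h/∂x = +0.005962, ∂h/∂y = +0.006154 (det = -2600).
Head at (280, -20) = 335.9 + (+0.005962)·(175) + (+0.006154)·(-140) = 336.08 ft.
That is higher than the 335.6 ft at BH-03, so the point is upgradient.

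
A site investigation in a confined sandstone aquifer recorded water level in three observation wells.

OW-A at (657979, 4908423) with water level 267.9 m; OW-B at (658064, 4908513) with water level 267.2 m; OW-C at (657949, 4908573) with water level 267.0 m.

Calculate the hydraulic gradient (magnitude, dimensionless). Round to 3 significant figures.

0.00650

Three-point gradient (reference OW-A): Δ to OW-B = (85, 90, -0.7), Δ to OW-C = (-30, 150, -0.9).
∂h/∂x = -0.001553, ∂h/∂y = -0.006311 (det = 15450).
|∇h| = √(-0.001553² + -0.006311²) = 0.006499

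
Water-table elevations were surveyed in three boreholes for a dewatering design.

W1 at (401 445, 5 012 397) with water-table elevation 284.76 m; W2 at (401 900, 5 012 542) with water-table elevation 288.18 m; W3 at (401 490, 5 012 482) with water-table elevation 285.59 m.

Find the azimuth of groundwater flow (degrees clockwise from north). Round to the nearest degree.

Three-point gradient (reference W1): Δ to W2 = (455, 145, +3.42), Δ to W3 = (45, 85, +0.83).
∂h/∂x = +0.005299, ∂h/∂y = +0.006960 (det = 32150).
Flow direction (−∇h) has components (-0.005299 E, -0.006960 N).
Azimuth = atan2(E, N) = atan2(-0.005299, -0.006960) = 217.3° ≈ 217°.

217°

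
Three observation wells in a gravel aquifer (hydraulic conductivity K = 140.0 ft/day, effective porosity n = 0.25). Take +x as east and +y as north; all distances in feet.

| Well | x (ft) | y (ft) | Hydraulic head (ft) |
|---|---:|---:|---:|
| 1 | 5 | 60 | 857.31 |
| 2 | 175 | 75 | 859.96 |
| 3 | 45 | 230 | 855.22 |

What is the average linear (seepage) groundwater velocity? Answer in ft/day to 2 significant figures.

13 ft/day

Differences from 1: to 2 (Δx, Δy, Δh) = (170, 15, +2.65); to 3 = (40, 170, -2.09).
Solve a·Δx + b·Δy = Δh: det = 170·170 − 40·15 = 28300.
∂h/∂x = [(+2.65)·170 − (-2.09)·15] / 28300 = +0.01703
∂h/∂y = [170·(-2.09) − 40·(+2.65)] / 28300 = -0.01630
|∇h| = √(0.01703² + -0.01630²) = 0.02357
Seepage velocity v = K·i/n = 140.0 × 0.02357 / 0.25 = 13.2 ft/day.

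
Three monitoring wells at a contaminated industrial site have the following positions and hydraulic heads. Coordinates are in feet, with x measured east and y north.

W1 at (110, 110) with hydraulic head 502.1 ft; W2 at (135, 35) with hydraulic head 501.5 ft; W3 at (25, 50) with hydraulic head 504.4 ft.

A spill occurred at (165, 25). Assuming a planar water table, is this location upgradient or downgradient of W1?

downgradient

With h = a·x + b·y + c and W1 as origin, the differences give:
  25·a + (-75)·b = -0.6
  (-85)·a + (-60)·b = +2.3
Eliminate b (×(-60) and ×(-75), subtract): -7875·a = 208.50 → a = ∂h/∂x = -0.02648
Back-substitute: b = ∂h/∂y = -0.0008254.
Head at (165, 25) = 502.1 + (-0.02648)·(55) + (-0.0008254)·(-85) = 500.71 ft.
That is lower than the 502.1 ft at W1, so the point is downgradient.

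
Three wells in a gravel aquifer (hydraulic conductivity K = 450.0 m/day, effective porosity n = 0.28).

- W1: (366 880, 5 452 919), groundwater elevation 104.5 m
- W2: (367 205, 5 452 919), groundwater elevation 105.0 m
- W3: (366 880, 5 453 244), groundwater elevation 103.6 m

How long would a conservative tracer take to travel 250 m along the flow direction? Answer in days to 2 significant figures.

∂h/∂x = (105.0 − 104.5) / (367205 − 366880) = +0.001538
∂h/∂y = (103.6 − 104.5) / (5453244 − 5452919) = -0.002769
|∇h| = √(0.001538² + -0.002769²) = 0.003167
Seepage velocity v = K·i/n = 450.0 × 0.003167 / 0.28 = 5.09 m/day.
t = 250 / 5.09 = 49.12 days.

49 days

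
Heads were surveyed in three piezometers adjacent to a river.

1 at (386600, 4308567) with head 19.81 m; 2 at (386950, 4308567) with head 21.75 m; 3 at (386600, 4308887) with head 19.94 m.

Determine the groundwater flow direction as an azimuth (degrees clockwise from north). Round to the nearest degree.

∂h/∂x = (21.75 − 19.81) / (386950 − 386600) = +0.005543
∂h/∂y = (19.94 − 19.81) / (4308887 − 4308567) = +0.0004063
Flow direction (−∇h) has components (-0.005543 E, -0.0004063 N).
Azimuth = atan2(E, N) = atan2(-0.005543, -0.0004063) = 265.8° ≈ 266°.

266°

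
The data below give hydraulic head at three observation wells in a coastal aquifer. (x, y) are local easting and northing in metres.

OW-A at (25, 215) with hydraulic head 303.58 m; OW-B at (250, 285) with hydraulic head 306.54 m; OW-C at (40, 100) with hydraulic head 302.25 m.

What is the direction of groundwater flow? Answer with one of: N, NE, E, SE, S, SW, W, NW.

SW

Differences from OW-A: to OW-B (Δx, Δy, Δh) = (225, 70, +2.96); to OW-C = (15, -115, -1.33).
Solve a·Δx + b·Δy = Δh: det = 225·(-115) − 15·70 = -26925.
∂h/∂x = [(+2.96)·(-115) − (-1.33)·70] / -26925 = +0.009185
∂h/∂y = [225·(-1.33) − 15·(+2.96)] / -26925 = +0.01276
Flow = −∇h = (-0.009185 east, -0.01276 north), which points southwest.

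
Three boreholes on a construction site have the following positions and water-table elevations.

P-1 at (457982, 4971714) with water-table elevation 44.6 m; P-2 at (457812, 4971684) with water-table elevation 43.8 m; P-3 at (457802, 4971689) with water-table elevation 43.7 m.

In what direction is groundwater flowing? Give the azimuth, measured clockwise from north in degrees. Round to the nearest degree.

322°

With h = a·x + b·y + c and P-1 as origin, the differences give:
  (-170)·a + (-30)·b = -0.8
  (-180)·a + (-25)·b = -0.9
Eliminate b (×(-25) and ×(-30), subtract): -1150·a = -7.00 → a = ∂h/∂x = +0.006087
Back-substitute: b = ∂h/∂y = -0.007826.
Flow direction (−∇h) has components (-0.006087 E, +0.007826 N).
Azimuth = atan2(E, N) = atan2(-0.006087, +0.007826) = 322.1° ≈ 322°.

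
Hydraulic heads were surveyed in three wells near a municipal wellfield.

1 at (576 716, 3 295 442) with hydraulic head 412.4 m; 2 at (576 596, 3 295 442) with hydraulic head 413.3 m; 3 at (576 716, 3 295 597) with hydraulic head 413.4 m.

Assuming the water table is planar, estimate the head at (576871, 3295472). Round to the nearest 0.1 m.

411.4 m

∂h/∂x = (413.3 − 412.4) / (576596 − 576716) = -0.007500
∂h/∂y = (413.4 − 412.4) / (3295597 − 3295442) = +0.006452
h(576871, 3295472) = 412.4 + (-0.007500)·(155) + (+0.006452)·(30) = 412.4 -1.163 +0.194 = 411.431 m.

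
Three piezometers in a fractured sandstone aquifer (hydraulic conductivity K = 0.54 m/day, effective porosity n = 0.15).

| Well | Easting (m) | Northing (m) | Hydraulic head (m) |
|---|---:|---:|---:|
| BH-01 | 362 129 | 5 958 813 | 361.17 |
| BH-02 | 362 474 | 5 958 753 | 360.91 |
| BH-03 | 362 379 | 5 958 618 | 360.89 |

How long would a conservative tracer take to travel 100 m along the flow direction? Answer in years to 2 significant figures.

Differences from BH-01: to BH-02 (Δx, Δy, Δh) = (345, -60, -0.26); to BH-03 = (250, -195, -0.28).
Determinant of the coordinate differences = 345·(-195) − 250·(-60) = -52275.
∂h/∂x = [(-0.26)·(-195) − (-0.28)·(-60)] / -52275 = -0.0006485
∂h/∂y = [345·(-0.28) − 250·(-0.26)] / -52275 = +0.0006045
|∇h| = √(-0.0006485² + 0.0006045²) = 0.0008866
Seepage velocity v = K·i/n = 0.54 × 0.0008866 / 0.15 = 0.003192 m/day.
t = 100 / 0.003192 = 3.133e+04 days = 85.8 years.

86 years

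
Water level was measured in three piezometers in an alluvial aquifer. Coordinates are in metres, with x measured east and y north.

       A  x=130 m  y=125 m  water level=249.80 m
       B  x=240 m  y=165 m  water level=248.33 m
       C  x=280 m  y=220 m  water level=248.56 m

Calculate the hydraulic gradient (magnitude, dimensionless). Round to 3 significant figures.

Taking A as reference: B−A = (110, 40, -1.47); C−A = (150, 95, -1.24).
Solve a·Δx + b·Δy = Δh: det = 110·95 − 150·40 = 4450.
∂h/∂x = [(-1.47)·95 − (-1.24)·40] / 4450 = -0.02024
∂h/∂y = [110·(-1.24) − 150·(-1.47)] / 4450 = +0.01890
|∇h| = √(-0.02024² + 0.01890²) = 0.02769

0.0277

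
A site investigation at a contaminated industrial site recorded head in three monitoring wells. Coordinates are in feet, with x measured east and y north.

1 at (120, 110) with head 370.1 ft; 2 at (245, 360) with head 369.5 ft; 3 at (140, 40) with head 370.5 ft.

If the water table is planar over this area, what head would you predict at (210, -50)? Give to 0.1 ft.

371.2 ft

Taking 1 as reference: 2−1 = (125, 250, -0.6); 3−1 = (20, -70, +0.4).
Solve a·Δx + b·Δy = Δh: det = 125·(-70) − 20·250 = -13750.
∂h/∂x = [(-0.6)·(-70) − (+0.4)·250] / -13750 = +0.004218
∂h/∂y = [125·(+0.4) − 20·(-0.6)] / -13750 = -0.004509
h(210, -50) = 370.1 + (+0.004218)·(90) + (-0.004509)·(-160) = 370.1 +0.380 +0.721 = 371.201 ft.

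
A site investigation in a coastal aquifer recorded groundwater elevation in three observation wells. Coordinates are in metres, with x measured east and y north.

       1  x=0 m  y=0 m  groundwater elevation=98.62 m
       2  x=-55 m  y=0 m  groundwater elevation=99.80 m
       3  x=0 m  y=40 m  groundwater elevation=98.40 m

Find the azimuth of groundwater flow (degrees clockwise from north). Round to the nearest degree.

076°

∂h/∂x = (99.80 − 98.62) / (-55 − 0) = -0.02145
∂h/∂y = (98.40 − 98.62) / (40 − 0) = -0.005500
Flow direction (−∇h) has components (+0.02145 E, +0.005500 N).
Azimuth = atan2(E, N) = atan2(+0.02145, +0.005500) = 75.6° ≈ 076°.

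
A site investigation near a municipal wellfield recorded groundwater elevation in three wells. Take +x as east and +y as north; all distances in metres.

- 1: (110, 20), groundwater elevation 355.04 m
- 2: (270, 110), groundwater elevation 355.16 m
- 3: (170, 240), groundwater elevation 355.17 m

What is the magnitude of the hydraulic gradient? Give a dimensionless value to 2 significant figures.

Three-point gradient (reference 1): Δ to 2 = (160, 90, +0.12), Δ to 3 = (60, 220, +0.13).
∂h/∂x = +0.0004933, ∂h/∂y = +0.0004564 (det = 29800).
|∇h| = √(0.0004933² + 0.0004564²) = 0.000672

0.00067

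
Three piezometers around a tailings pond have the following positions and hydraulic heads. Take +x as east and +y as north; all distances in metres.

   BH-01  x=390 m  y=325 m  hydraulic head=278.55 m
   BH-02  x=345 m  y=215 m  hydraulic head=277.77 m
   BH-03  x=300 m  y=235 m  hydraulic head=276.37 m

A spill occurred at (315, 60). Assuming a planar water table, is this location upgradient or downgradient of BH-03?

Differences from BH-01: to BH-02 (Δx, Δy, Δh) = (-45, -110, -0.78); to BH-03 = (-90, -90, -2.18).
Determinant of the coordinate differences = (-45)·(-90) − (-90)·(-110) = -5850.
∂h/∂x = [(-0.78)·(-90) − (-2.18)·(-110)] / -5850 = +0.02899
∂h/∂y = [(-45)·(-2.18) − (-90)·(-0.78)] / -5850 = -0.004769
Head at (315, 60) = 278.55 + (+0.02899)·(-75) + (-0.004769)·(-265) = 277.64 m.
That is higher than the 276.37 m at BH-03, so the point is upgradient.

upgradient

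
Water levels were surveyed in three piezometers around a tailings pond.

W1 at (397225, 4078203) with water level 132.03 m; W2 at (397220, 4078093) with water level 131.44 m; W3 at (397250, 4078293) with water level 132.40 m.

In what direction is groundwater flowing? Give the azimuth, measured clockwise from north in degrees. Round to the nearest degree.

136°

With h = a·x + b·y + c and W1 as origin, the differences give:
  (-5)·a + (-110)·b = -0.59
  25·a + 90·b = +0.37
Eliminate b (×90 and ×(-110), subtract): 2300·a = -12.400 → a = ∂h/∂x = -0.005391
Back-substitute: b = ∂h/∂y = +0.005609.
Flow direction (−∇h) has components (+0.005391 E, -0.005609 N).
Azimuth = atan2(E, N) = atan2(+0.005391, -0.005609) = 136.1° ≈ 136°.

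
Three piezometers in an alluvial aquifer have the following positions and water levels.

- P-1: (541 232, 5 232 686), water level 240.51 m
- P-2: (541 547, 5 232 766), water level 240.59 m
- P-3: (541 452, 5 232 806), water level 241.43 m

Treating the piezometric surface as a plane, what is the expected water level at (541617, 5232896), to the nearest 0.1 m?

242.1 m

Taking P-1 as reference: P-2−P-1 = (315, 80, +0.08); P-3−P-1 = (220, 120, +0.92).
Solve a·Δx + b·Δy = Δh: det = 315·120 − 220·80 = 20200.
∂h/∂x = [(+0.08)·120 − (+0.92)·80] / 20200 = -0.003168
∂h/∂y = [315·(+0.92) − 220·(+0.08)] / 20200 = +0.01348
h(541617, 5232896) = 240.51 + (-0.003168)·(385) + (+0.01348)·(210) = 240.51 -1.220 +2.830 = 242.120 m.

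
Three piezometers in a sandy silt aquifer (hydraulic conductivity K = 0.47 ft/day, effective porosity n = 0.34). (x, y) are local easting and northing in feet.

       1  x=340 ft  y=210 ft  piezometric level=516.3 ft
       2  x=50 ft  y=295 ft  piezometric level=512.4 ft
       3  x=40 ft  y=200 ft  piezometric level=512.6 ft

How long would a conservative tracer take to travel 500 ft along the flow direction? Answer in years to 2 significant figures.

Differences from 1: to 2 (Δx, Δy, Δh) = (-290, 85, -3.9); to 3 = (-300, -10, -3.7).
Determinant of the coordinate differences = (-290)·(-10) − (-300)·85 = 28400.
∂h/∂x = [(-3.9)·(-10) − (-3.7)·85] / 28400 = +0.01245
∂h/∂y = [(-290)·(-3.7) − (-300)·(-3.9)] / 28400 = -0.003415
|∇h| = √(0.01245² + -0.003415²) = 0.01291
Seepage velocity v = K·i/n = 0.47 × 0.01291 / 0.34 = 0.01785 ft/day.
t = 500 / 0.01785 = 2.801e+04 days = 76.7 years.

77 years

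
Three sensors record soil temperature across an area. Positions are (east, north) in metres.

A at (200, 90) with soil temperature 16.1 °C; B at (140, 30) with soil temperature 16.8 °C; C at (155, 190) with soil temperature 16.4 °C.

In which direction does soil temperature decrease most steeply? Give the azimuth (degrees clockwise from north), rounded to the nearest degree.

Three-point gradient (reference A): Δ to B = (-60, -60, +0.7), Δ to C = (-45, 100, +0.3).
∂T/∂x = -0.01011, ∂T/∂y = -0.001552 (det = -8700).
Steepest decrease is along −∇f: components (+0.01011 E, +0.001552 N).
Azimuth = atan2(+0.01011, +0.001552) = 81.3° ≈ 081°.

081°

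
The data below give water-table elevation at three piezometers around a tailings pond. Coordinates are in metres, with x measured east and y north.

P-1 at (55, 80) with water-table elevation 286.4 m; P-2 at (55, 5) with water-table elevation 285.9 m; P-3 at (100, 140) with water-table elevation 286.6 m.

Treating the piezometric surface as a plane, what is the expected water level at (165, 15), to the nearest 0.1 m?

285.5 m

Differences from P-1: to P-2 (Δx, Δy, Δh) = (0, -75, -0.5); to P-3 = (45, 60, +0.2).
Solve a·Δx + b·Δy = Δh: det = 0·60 − 45·(-75) = 3375.
∂h/∂x = [(-0.5)·60 − (+0.2)·(-75)] / 3375 = -0.004444
∂h/∂y = [0·(+0.2) − 45·(-0.5)] / 3375 = +0.006667
h(165, 15) = 286.4 + (-0.004444)·(110) + (+0.006667)·(-65) = 286.4 -0.489 -0.433 = 285.478 m.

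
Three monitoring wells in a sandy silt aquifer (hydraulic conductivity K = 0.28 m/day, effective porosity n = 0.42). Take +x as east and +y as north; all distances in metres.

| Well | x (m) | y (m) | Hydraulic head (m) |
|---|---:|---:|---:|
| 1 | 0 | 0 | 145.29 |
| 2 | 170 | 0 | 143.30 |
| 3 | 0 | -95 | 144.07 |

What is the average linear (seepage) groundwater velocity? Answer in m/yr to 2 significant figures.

∂h/∂x = (143.30 − 145.29) / (170 − 0) = -0.01171
∂h/∂y = (144.07 − 145.29) / (-95 − 0) = +0.01284
|∇h| = √(-0.01171² + 0.01284²) = 0.01738
Seepage velocity v = K·i/n = 0.28 × 0.01738 / 0.42 = 0.01159 m/day = 4.233 m/yr.

4.2 m/yr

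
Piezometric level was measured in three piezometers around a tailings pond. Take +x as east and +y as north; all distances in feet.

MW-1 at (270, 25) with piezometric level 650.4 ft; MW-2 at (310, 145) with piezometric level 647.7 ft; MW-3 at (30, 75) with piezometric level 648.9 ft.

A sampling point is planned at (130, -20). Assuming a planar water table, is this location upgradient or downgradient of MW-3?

upgradient

Taking MW-1 as reference: MW-2−MW-1 = (40, 120, -2.7); MW-3−MW-1 = (-240, 50, -1.5).
Determinant of the coordinate differences = 40·50 − (-240)·120 = 30800.
∂h/∂x = [(-2.7)·50 − (-1.5)·120] / 30800 = +0.001461
∂h/∂y = [40·(-1.5) − (-240)·(-2.7)] / 30800 = -0.02299
Head at (130, -20) = 650.4 + (+0.001461)·(-140) + (-0.02299)·(-45) = 651.23 ft.
That is higher than the 648.9 ft at MW-3, so the point is upgradient.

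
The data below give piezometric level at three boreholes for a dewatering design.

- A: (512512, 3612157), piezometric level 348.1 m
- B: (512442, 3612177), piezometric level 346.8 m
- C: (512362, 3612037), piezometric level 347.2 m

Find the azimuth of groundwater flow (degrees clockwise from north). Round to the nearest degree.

307°

Taking A as reference: B−A = (-70, 20, -1.3); C−A = (-150, -120, -0.9).
Solve a·Δx + b·Δy = Δh: det = (-70)·(-120) − (-150)·20 = 11400.
∂h/∂x = [(-1.3)·(-120) − (-0.9)·20] / 11400 = +0.01526
∂h/∂y = [(-70)·(-0.9) − (-150)·(-1.3)] / 11400 = -0.01158
Flow direction (−∇h) has components (-0.01526 E, +0.01158 N).
Azimuth = atan2(E, N) = atan2(-0.01526, +0.01158) = 307.2° ≈ 307°.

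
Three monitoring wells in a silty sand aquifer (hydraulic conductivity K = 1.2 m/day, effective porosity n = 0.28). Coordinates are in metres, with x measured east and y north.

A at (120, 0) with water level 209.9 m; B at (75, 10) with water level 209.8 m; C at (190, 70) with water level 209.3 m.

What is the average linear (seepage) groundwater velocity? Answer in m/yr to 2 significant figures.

14 m/yr

Taking A as reference: B−A = (-45, 10, -0.1); C−A = (70, 70, -0.6).
Determinant of the coordinate differences = (-45)·70 − 70·10 = -3850.
∂h/∂x = [(-0.1)·70 − (-0.6)·10] / -3850 = +0.0002597
∂h/∂y = [(-45)·(-0.6) − 70·(-0.1)] / -3850 = -0.008831
|∇h| = √(0.0002597² + -0.008831²) = 0.008835
Seepage velocity v = K·i/n = 1.2 × 0.008835 / 0.28 = 0.03786 m/day = 13.83 m/yr.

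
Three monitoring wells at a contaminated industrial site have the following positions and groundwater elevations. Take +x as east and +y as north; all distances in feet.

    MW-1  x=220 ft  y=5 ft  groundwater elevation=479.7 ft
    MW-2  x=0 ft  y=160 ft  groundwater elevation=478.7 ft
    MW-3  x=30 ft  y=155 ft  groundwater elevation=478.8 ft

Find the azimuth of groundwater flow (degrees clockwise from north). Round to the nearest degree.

307°

With h = a·x + b·y + c and MW-1 as origin, the differences give:
  (-220)·a + 155·b = -1.0
  (-190)·a + 150·b = -0.9
Eliminate b (×150 and ×155, subtract): -3550·a = -10.50 → a = ∂h/∂x = +0.002958
Back-substitute: b = ∂h/∂y = -0.002254.
Flow direction (−∇h) has components (-0.002958 E, +0.002254 N).
Azimuth = atan2(E, N) = atan2(-0.002958, +0.002254) = 307.3° ≈ 307°.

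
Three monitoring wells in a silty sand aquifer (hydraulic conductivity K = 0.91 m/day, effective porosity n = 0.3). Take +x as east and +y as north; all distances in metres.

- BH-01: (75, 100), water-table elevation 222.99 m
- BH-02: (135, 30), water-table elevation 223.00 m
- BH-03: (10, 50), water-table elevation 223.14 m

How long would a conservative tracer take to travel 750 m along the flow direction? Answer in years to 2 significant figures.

Differences from BH-01: to BH-02 (Δx, Δy, Δh) = (60, -70, +0.01); to BH-03 = (-65, -50, +0.15).
Determinant of the coordinate differences = 60·(-50) − (-65)·(-70) = -7550.
∂h/∂x = [(+0.01)·(-50) − (+0.15)·(-70)] / -7550 = -0.001325
∂h/∂y = [60·(+0.15) − (-65)·(+0.01)] / -7550 = -0.001278
|∇h| = √(-0.001325² + -0.001278²) = 0.001841
Seepage velocity v = K·i/n = 0.91 × 0.001841 / 0.3 = 0.005584 m/day.
t = 750 / 0.005584 = 1.343e+05 days = 368 years.

370 years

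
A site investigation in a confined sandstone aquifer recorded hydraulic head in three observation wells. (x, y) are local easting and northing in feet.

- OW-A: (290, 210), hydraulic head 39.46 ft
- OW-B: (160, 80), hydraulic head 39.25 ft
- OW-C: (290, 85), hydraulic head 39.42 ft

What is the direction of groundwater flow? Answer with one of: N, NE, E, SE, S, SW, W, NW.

W

With h = a·x + b·y + c and OW-A as origin, the differences give:
  (-130)·a + (-130)·b = -0.21
  0·a + (-125)·b = -0.04
Eliminate b (×(-125) and ×(-130), subtract): 16250·a = 21.050 → a = ∂h/∂x = +0.001295
Back-substitute: b = ∂h/∂y = +0.0003200.
Flow = −∇h = (-0.001295 east, -0.0003200 north), which points west.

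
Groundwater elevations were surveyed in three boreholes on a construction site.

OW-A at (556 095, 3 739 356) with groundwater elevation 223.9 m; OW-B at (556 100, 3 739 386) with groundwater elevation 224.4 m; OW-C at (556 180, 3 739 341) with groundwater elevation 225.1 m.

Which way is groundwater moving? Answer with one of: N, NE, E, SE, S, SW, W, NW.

SW

Taking OW-A as reference: OW-B−OW-A = (5, 30, +0.5); OW-C−OW-A = (85, -15, +1.2).
Determinant of the coordinate differences = 5·(-15) − 85·30 = -2625.
∂h/∂x = [(+0.5)·(-15) − (+1.2)·30] / -2625 = +0.01657
∂h/∂y = [5·(+1.2) − 85·(+0.5)] / -2625 = +0.01390
Flow = −∇h = (-0.01657 east, -0.01390 north), which points southwest.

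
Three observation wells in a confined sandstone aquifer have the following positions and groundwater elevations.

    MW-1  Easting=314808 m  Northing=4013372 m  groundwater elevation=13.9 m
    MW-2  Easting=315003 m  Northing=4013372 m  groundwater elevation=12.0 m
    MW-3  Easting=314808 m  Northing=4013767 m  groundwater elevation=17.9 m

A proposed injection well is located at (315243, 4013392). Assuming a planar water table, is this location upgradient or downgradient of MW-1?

∂h/∂x = (12.0 − 13.9) / (315003 − 314808) = -0.009744
∂h/∂y = (17.9 − 13.9) / (4013767 − 4013372) = +0.01013
Head at (315243, 4013392) = 13.9 + (-0.009744)·(435) + (+0.01013)·(20) = 9.86 m.
That is lower than the 13.9 m at MW-1, so the point is downgradient.

downgradient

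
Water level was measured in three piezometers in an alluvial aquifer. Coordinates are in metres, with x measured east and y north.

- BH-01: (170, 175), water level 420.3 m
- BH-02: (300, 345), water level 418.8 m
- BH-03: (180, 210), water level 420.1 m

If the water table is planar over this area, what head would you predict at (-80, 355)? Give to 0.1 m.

421.2 m

Differences from BH-01: to BH-02 (Δx, Δy, Δh) = (130, 170, -1.5); to BH-03 = (10, 35, -0.2).
Solve a·Δx + b·Δy = Δh: det = 130·35 − 10·170 = 2850.
∂h/∂x = [(-1.5)·35 − (-0.2)·170] / 2850 = -0.006491
∂h/∂y = [130·(-0.2) − 10·(-1.5)] / 2850 = -0.003860
h(-80, 355) = 420.3 + (-0.006491)·(-250) + (-0.003860)·(180) = 420.3 +1.623 -0.695 = 421.228 m.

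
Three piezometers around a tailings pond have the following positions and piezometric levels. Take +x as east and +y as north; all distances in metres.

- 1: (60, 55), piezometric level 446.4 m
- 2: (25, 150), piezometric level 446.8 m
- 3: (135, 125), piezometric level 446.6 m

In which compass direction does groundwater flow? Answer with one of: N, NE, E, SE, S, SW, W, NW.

With h = a·x + b·y + c and 1 as origin, the differences give:
  (-35)·a + 95·b = +0.4
  75·a + 70·b = +0.2
Eliminate b (×70 and ×95, subtract): -9575·a = 9.00 → a = ∂h/∂x = -0.0009399
Back-substitute: b = ∂h/∂y = +0.003864.
Flow = −∇h = (+0.0009399 east, -0.003864 north), which points south.

S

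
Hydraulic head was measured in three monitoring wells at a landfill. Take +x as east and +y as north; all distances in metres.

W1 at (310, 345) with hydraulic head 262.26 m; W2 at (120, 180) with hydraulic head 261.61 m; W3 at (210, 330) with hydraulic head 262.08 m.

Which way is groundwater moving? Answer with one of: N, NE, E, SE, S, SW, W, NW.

Differences from W1: to W2 (Δx, Δy, Δh) = (-190, -165, -0.65); to W3 = (-100, -15, -0.18).
Solve a·Δx + b·Δy = Δh: det = (-190)·(-15) − (-100)·(-165) = -13650.
∂h/∂x = [(-0.65)·(-15) − (-0.18)·(-165)] / -13650 = +0.001462
∂h/∂y = [(-190)·(-0.18) − (-100)·(-0.65)] / -13650 = +0.002256
Flow = −∇h = (-0.001462 east, -0.002256 north), which points southwest.

SW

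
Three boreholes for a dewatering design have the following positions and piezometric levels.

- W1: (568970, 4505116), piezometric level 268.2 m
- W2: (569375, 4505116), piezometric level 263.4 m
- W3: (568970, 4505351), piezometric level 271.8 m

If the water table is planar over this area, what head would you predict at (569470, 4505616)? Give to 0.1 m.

269.9 m

∂h/∂x = (263.4 − 268.2) / (569375 − 568970) = -0.01185
∂h/∂y = (271.8 − 268.2) / (4505351 − 4505116) = +0.01532
h(569470, 4505616) = 268.2 + (-0.01185)·(500) + (+0.01532)·(500) = 268.2 -5.926 +7.660 = 269.934 m.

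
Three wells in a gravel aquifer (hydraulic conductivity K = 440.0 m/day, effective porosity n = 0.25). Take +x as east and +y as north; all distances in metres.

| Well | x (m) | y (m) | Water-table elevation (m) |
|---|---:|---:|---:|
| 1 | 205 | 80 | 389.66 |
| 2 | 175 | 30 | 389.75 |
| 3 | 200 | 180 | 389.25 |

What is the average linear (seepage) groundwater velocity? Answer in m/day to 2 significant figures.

Differences from 1: to 2 (Δx, Δy, Δh) = (-30, -50, +0.09); to 3 = (-5, 100, -0.41).
Determinant of the coordinate differences = (-30)·100 − (-5)·(-50) = -3250.
∂h/∂x = [(+0.09)·100 − (-0.41)·(-50)] / -3250 = +0.003538
∂h/∂y = [(-30)·(-0.41) − (-5)·(+0.09)] / -3250 = -0.003923
|∇h| = √(0.003538² + -0.003923²) = 0.005283
Seepage velocity v = K·i/n = 440.0 × 0.005283 / 0.25 = 9.298 m/day.

9.3 m/day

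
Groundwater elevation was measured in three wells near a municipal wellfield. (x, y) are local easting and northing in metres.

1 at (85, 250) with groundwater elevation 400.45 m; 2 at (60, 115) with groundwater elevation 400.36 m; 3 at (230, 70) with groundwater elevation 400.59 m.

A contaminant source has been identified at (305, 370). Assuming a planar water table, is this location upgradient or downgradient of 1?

With h = a·x + b·y + c and 1 as origin, the differences give:
  (-25)·a + (-135)·b = -0.09
  145·a + (-180)·b = +0.14
Eliminate b (×(-180) and ×(-135), subtract): 24075·a = 35.100 → a = ∂h/∂x = +0.001458
Back-substitute: b = ∂h/∂y = +0.0003967.
Head at (305, 370) = 400.45 + (+0.001458)·(220) + (+0.0003967)·(120) = 400.82 m.
That is higher than the 400.45 m at 1, so the point is upgradient.

upgradient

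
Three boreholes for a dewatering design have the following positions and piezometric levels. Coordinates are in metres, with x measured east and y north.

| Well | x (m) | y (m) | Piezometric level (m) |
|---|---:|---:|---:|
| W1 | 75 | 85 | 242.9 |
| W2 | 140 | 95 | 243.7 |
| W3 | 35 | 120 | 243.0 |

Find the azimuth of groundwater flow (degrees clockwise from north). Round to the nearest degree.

Taking W1 as reference: W2−W1 = (65, 10, +0.8); W3−W1 = (-40, 35, +0.1).
Determinant of the coordinate differences = 65·35 − (-40)·10 = 2675.
∂h/∂x = [(+0.8)·35 − (+0.1)·10] / 2675 = +0.01009
∂h/∂y = [65·(+0.1) − (-40)·(+0.8)] / 2675 = +0.01439
Flow direction (−∇h) has components (-0.01009 E, -0.01439 N).
Azimuth = atan2(E, N) = atan2(-0.01009, -0.01439) = 215.0° ≈ 215°.

215°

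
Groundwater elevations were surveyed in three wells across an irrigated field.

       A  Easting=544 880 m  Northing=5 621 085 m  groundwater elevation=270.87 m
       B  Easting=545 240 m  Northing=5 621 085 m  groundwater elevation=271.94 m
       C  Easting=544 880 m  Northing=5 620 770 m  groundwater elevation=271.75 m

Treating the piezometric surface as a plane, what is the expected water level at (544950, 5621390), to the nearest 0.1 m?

∂h/∂x = (271.94 − 270.87) / (545240 − 544880) = +0.002972
∂h/∂y = (271.75 − 270.87) / (5620770 − 5621085) = -0.002794
h(544950, 5621390) = 270.87 + (+0.002972)·(70) + (-0.002794)·(305) = 270.87 +0.208 -0.852 = 270.226 m.

270.2 m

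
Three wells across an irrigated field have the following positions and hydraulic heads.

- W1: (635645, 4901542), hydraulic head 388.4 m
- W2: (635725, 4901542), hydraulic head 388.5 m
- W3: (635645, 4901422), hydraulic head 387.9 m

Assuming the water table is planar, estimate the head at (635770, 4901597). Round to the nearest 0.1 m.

∂h/∂x = (388.5 − 388.4) / (635725 − 635645) = +0.001250
∂h/∂y = (387.9 − 388.4) / (4901422 − 4901542) = +0.004167
h(635770, 4901597) = 388.4 + (+0.001250)·(125) + (+0.004167)·(55) = 388.4 +0.156 +0.229 = 388.785 m.

388.8 m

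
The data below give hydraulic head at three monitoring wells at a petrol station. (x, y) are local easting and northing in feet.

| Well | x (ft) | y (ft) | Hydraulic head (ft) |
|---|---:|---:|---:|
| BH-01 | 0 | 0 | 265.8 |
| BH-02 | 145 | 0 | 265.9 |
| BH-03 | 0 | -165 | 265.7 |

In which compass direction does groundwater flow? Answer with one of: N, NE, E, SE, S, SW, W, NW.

SW

∂h/∂x = (265.9 − 265.8) / (145 − 0) = +0.0006897
∂h/∂y = (265.7 − 265.8) / (-165 − 0) = +0.0006061
Flow = −∇h = (-0.0006897 east, -0.0006061 north), which points southwest.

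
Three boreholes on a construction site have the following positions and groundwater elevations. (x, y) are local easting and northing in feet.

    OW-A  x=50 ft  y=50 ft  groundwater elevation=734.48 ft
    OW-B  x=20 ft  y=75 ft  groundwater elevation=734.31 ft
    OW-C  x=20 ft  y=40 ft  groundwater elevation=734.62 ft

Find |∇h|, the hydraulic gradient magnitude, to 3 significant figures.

Three-point gradient (reference OW-A): Δ to OW-B = (-30, 25, -0.17), Δ to OW-C = (-30, -10, +0.14).
∂h/∂x = -0.001714, ∂h/∂y = -0.008857 (det = 1050).
|∇h| = √(-0.001714² + -0.008857²) = 0.009021

0.00902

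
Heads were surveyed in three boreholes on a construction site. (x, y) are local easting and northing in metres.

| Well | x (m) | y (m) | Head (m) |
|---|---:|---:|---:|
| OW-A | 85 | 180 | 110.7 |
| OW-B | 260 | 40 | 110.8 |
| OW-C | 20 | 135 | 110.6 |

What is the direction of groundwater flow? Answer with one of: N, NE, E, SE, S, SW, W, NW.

With h = a·x + b·y + c and OW-A as origin, the differences give:
  175·a + (-140)·b = +0.1
  (-65)·a + (-45)·b = -0.1
Eliminate b (×(-45) and ×(-140), subtract): -16975·a = -18.50 → a = ∂h/∂x = +0.001090
Back-substitute: b = ∂h/∂y = +0.0006480.
Flow = −∇h = (-0.001090 east, -0.0006480 north), which points southwest.

SW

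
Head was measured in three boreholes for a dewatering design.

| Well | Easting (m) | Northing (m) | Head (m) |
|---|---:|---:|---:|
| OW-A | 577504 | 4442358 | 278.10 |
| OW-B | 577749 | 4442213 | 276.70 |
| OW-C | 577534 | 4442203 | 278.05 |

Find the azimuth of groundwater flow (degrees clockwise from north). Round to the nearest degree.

082°

Taking OW-A as reference: OW-B−OW-A = (245, -145, -1.40); OW-C−OW-A = (30, -155, -0.05).
Solve a·Δx + b·Δy = Δh: det = 245·(-155) − 30·(-145) = -33625.
∂h/∂x = [(-1.40)·(-155) − (-0.05)·(-145)] / -33625 = -0.006238
∂h/∂y = [245·(-0.05) − 30·(-1.40)] / -33625 = -0.0008848
Flow direction (−∇h) has components (+0.006238 E, +0.0008848 N).
Azimuth = atan2(E, N) = atan2(+0.006238, +0.0008848) = 81.9° ≈ 082°.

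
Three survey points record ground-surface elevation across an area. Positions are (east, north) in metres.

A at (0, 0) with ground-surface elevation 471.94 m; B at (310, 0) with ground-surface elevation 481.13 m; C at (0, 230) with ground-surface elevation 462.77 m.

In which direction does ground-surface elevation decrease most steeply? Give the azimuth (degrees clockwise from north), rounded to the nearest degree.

∂z/∂x = (481.13 − 471.94) / (310 − 0) = +0.02965
∂z/∂y = (462.77 − 471.94) / (230 − 0) = -0.03987
Steepest decrease is along −∇f: components (-0.02965 E, +0.03987 N).
Azimuth = atan2(-0.02965, +0.03987) = 323.4° ≈ 323°.

323°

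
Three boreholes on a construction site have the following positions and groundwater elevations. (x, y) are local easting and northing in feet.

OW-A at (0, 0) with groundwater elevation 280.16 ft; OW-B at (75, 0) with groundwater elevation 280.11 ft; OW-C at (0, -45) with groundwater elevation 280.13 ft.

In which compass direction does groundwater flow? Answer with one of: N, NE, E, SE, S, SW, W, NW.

SE

∂h/∂x = (280.11 − 280.16) / (75 − 0) = -0.0006667
∂h/∂y = (280.13 − 280.16) / (-45 − 0) = +0.0006667
Flow = −∇h = (+0.0006667 east, -0.0006667 north), which points southeast.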